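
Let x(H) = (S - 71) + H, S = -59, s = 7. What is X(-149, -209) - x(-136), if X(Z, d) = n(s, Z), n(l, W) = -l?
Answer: 259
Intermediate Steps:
x(H) = -130 + H (x(H) = (-59 - 71) + H = -130 + H)
X(Z, d) = -7 (X(Z, d) = -1*7 = -7)
X(-149, -209) - x(-136) = -7 - (-130 - 136) = -7 - 1*(-266) = -7 + 266 = 259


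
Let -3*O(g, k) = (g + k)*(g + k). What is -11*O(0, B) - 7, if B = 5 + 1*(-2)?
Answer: 26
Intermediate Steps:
B = 3 (B = 5 - 2 = 3)
O(g, k) = -(g + k)**2/3 (O(g, k) = -(g + k)*(g + k)/3 = -(g + k)**2/3)
-11*O(0, B) - 7 = -(-11)*(0 + 3)**2/3 - 7 = -(-11)*3**2/3 - 7 = -(-11)*9/3 - 7 = -11*(-3) - 7 = 33 - 7 = 26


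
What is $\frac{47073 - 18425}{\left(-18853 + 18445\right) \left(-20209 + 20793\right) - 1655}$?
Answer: $- \frac{8}{67} \approx -0.1194$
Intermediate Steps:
$\frac{47073 - 18425}{\left(-18853 + 18445\right) \left(-20209 + 20793\right) - 1655} = \frac{28648}{\left(-408\right) 584 - 1655} = \frac{28648}{-238272 - 1655} = \frac{28648}{-239927} = 28648 \left(- \frac{1}{239927}\right) = - \frac{8}{67}$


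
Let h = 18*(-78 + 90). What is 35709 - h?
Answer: 35493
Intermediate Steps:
h = 216 (h = 18*12 = 216)
35709 - h = 35709 - 1*216 = 35709 - 216 = 35493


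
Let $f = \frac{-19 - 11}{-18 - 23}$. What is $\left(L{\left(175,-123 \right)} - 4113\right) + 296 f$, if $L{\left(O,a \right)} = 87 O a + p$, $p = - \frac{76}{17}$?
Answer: $- \frac{1307973392}{697} \approx -1.8766 \cdot 10^{6}$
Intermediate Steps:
$p = - \frac{76}{17}$ ($p = \left(-76\right) \frac{1}{17} = - \frac{76}{17} \approx -4.4706$)
$L{\left(O,a \right)} = - \frac{76}{17} + 87 O a$ ($L{\left(O,a \right)} = 87 O a - \frac{76}{17} = - \frac{76}{17} + 87 O a$)
$f = \frac{30}{41}$ ($f = - \frac{30}{-41} = \left(-30\right) \left(- \frac{1}{41}\right) = \frac{30}{41} \approx 0.73171$)
$\left(L{\left(175,-123 \right)} - 4113\right) + 296 f = \left(\left(- \frac{76}{17} + 87 \cdot 175 \left(-123\right)\right) - 4113\right) + 296 \cdot \frac{30}{41} = \left(\left(- \frac{76}{17} - 1872675\right) - 4113\right) + \frac{8880}{41} = \left(- \frac{31835551}{17} - 4113\right) + \frac{8880}{41} = - \frac{31905472}{17} + \frac{8880}{41} = - \frac{1307973392}{697}$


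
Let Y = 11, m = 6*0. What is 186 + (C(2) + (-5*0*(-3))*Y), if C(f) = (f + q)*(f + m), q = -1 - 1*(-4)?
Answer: 196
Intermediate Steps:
m = 0
q = 3 (q = -1 + 4 = 3)
C(f) = f*(3 + f) (C(f) = (f + 3)*(f + 0) = (3 + f)*f = f*(3 + f))
186 + (C(2) + (-5*0*(-3))*Y) = 186 + (2*(3 + 2) + (-5*0*(-3))*11) = 186 + (2*5 + (0*(-3))*11) = 186 + (10 + 0*11) = 186 + (10 + 0) = 186 + 10 = 196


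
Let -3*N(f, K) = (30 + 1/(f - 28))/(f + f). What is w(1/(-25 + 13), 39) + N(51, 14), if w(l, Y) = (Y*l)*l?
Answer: 9721/56304 ≈ 0.17265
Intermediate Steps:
N(f, K) = -(30 + 1/(-28 + f))/(6*f) (N(f, K) = -(30 + 1/(f - 28))/(3*(f + f)) = -(30 + 1/(-28 + f))/(3*(2*f)) = -(30 + 1/(-28 + f))*1/(2*f)/3 = -(30 + 1/(-28 + f))/(6*f))
w(l, Y) = Y*l**2
w(1/(-25 + 13), 39) + N(51, 14) = 39*(1/(-25 + 13))**2 + (1/6)*(839 - 30*51)/(51*(-28 + 51)) = 39*(1/(-12))**2 + (1/6)*(1/51)*(839 - 1530)/23 = 39*(-1/12)**2 + (1/6)*(1/51)*(1/23)*(-691) = 39*(1/144) - 691/7038 = 13/48 - 691/7038 = 9721/56304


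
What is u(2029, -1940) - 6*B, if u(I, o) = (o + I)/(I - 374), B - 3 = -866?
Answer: 8569679/1655 ≈ 5178.1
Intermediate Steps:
B = -863 (B = 3 - 866 = -863)
u(I, o) = (I + o)/(-374 + I)
u(2029, -1940) - 6*B = (2029 - 1940)/(-374 + 2029) - 6*(-863) = 89/1655 - 1*(-5178) = (1/1655)*89 + 5178 = 89/1655 + 5178 = 8569679/1655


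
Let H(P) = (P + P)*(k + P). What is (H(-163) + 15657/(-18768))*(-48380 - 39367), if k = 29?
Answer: -1410568562535/368 ≈ -3.8331e+9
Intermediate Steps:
H(P) = 2*P*(29 + P) (H(P) = (P + P)*(29 + P) = (2*P)*(29 + P) = 2*P*(29 + P))
(H(-163) + 15657/(-18768))*(-48380 - 39367) = (2*(-163)*(29 - 163) + 15657/(-18768))*(-48380 - 39367) = (2*(-163)*(-134) + 15657*(-1/18768))*(-87747) = (43684 - 307/368)*(-87747) = (16075405/368)*(-87747) = -1410568562535/368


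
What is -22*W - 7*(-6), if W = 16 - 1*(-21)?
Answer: -772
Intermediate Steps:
W = 37 (W = 16 + 21 = 37)
-22*W - 7*(-6) = -22*37 - 7*(-6) = -814 + 42 = -772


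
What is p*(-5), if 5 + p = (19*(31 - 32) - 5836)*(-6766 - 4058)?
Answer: -316872575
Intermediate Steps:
p = 63374515 (p = -5 + (19*(31 - 32) - 5836)*(-6766 - 4058) = -5 + (19*(-1) - 5836)*(-10824) = -5 + (-19 - 5836)*(-10824) = -5 - 5855*(-10824) = -5 + 63374520 = 63374515)
p*(-5) = 63374515*(-5) = -316872575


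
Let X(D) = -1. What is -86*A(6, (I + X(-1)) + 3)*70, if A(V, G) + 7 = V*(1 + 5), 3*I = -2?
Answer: -174580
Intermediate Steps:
I = -⅔ (I = (⅓)*(-2) = -⅔ ≈ -0.66667)
A(V, G) = -7 + 6*V (A(V, G) = -7 + V*(1 + 5) = -7 + V*6 = -7 + 6*V)
-86*A(6, (I + X(-1)) + 3)*70 = -86*(-7 + 6*6)*70 = -86*(-7 + 36)*70 = -86*29*70 = -2494*70 = -174580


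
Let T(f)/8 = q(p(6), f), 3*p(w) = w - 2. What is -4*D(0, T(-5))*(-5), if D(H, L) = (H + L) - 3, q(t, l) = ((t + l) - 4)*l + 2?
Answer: 19180/3 ≈ 6393.3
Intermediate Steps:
p(w) = -⅔ + w/3 (p(w) = (w - 2)/3 = (-2 + w)/3 = -⅔ + w/3)
q(t, l) = 2 + l*(-4 + l + t) (q(t, l) = ((l + t) - 4)*l + 2 = (-4 + l + t)*l + 2 = l*(-4 + l + t) + 2 = 2 + l*(-4 + l + t))
T(f) = 16 + 8*f² - 64*f/3 (T(f) = 8*(2 + f² - 4*f + f*(-⅔ + (⅓)*6)) = 8*(2 + f² - 4*f + f*(-⅔ + 2)) = 8*(2 + f² - 4*f + f*(4/3)) = 8*(2 + f² - 4*f + 4*f/3) = 8*(2 + f² - 8*f/3) = 16 + 8*f² - 64*f/3)
D(H, L) = -3 + H + L
-4*D(0, T(-5))*(-5) = -4*(-3 + 0 + (16 + 8*(-5)² - 64/3*(-5)))*(-5) = -4*(-3 + 0 + (16 + 8*25 + 320/3))*(-5) = -4*(-3 + 0 + (16 + 200 + 320/3))*(-5) = -4*(-3 + 0 + 968/3)*(-5) = -4*959/3*(-5) = -3836/3*(-5) = 19180/3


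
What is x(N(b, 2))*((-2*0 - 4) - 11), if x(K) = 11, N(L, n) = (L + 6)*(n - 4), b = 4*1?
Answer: -165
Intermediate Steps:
b = 4
N(L, n) = (-4 + n)*(6 + L) (N(L, n) = (6 + L)*(-4 + n) = (-4 + n)*(6 + L))
x(N(b, 2))*((-2*0 - 4) - 11) = 11*((-2*0 - 4) - 11) = 11*((0 - 4) - 11) = 11*(-4 - 11) = 11*(-15) = -165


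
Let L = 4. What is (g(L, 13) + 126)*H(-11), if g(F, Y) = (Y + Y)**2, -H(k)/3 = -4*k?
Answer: -105864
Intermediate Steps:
H(k) = 12*k (H(k) = -(-12)*k = 12*k)
g(F, Y) = 4*Y**2 (g(F, Y) = (2*Y)**2 = 4*Y**2)
(g(L, 13) + 126)*H(-11) = (4*13**2 + 126)*(12*(-11)) = (4*169 + 126)*(-132) = (676 + 126)*(-132) = 802*(-132) = -105864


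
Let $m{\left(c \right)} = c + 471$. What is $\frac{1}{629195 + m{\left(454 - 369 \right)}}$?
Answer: $\frac{1}{629751} \approx 1.5879 \cdot 10^{-6}$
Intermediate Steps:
$m{\left(c \right)} = 471 + c$
$\frac{1}{629195 + m{\left(454 - 369 \right)}} = \frac{1}{629195 + \left(471 + \left(454 - 369\right)\right)} = \frac{1}{629195 + \left(471 + 85\right)} = \frac{1}{629195 + 556} = \frac{1}{629751}$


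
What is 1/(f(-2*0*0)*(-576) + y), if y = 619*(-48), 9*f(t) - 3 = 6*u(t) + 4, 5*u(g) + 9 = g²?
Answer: -5/147344 ≈ -3.3934e-5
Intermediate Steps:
u(g) = -9/5 + g²/5
f(t) = -19/45 + 2*t²/15 (f(t) = ⅓ + (6*(-9/5 + t²/5) + 4)/9 = ⅓ + ((-54/5 + 6*t²/5) + 4)/9 = ⅓ + (-34/5 + 6*t²/5)/9 = ⅓ + (-34/45 + 2*t²/15) = -19/45 + 2*t²/15)
y = -29712
1/(f(-2*0*0)*(-576) + y) = 1/((-19/45 + 2*(-2*0*0)²/15)*(-576) - 29712) = 1/((-19/45 + 2*(0*0)²/15)*(-576) - 29712) = 1/((-19/45 + (2/15)*0²)*(-576) - 29712) = 1/((-19/45 + (2/15)*0)*(-576) - 29712) = 1/((-19/45 + 0)*(-576) - 29712) = 1/(-19/45*(-576) - 29712) = 1/(1216/5 - 29712) = 1/(-147344/5) = -5/147344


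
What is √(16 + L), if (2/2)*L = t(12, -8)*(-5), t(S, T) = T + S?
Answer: 2*I ≈ 2.0*I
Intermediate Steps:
t(S, T) = S + T
L = -20 (L = (12 - 8)*(-5) = 4*(-5) = -20)
√(16 + L) = √(16 - 20) = √(-4) = 2*I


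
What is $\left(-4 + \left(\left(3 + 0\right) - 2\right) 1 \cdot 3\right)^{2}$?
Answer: $1$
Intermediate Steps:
$\left(-4 + \left(\left(3 + 0\right) - 2\right) 1 \cdot 3\right)^{2} = \left(-4 + \left(3 - 2\right) 1 \cdot 3\right)^{2} = \left(-4 + 1 \cdot 1 \cdot 3\right)^{2} = \left(-4 + 1 \cdot 3\right)^{2} = \left(-4 + 3\right)^{2} = \left(-1\right)^{2} = 1$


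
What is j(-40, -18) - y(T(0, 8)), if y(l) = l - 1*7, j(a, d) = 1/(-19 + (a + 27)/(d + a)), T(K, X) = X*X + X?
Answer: -70843/1089 ≈ -65.053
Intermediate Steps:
T(K, X) = X + X² (T(K, X) = X² + X = X + X²)
j(a, d) = 1/(-19 + (27 + a)/(a + d))
y(l) = -7 + l (y(l) = l - 7 = -7 + l)
j(-40, -18) - y(T(0, 8)) = (-1*(-40) - 1*(-18))/(-27 + 18*(-40) + 19*(-18)) - (-7 + 8*(1 + 8)) = (40 + 18)/(-27 - 720 - 342) - (-7 + 8*9) = 58/(-1089) - (-7 + 72) = -1/1089*58 - 1*65 = -58/1089 - 65 = -70843/1089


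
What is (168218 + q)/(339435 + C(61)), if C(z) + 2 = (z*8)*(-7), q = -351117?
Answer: -182899/336017 ≈ -0.54431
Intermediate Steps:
C(z) = -2 - 56*z (C(z) = -2 + (z*8)*(-7) = -2 + (8*z)*(-7) = -2 - 56*z)
(168218 + q)/(339435 + C(61)) = (168218 - 351117)/(339435 + (-2 - 56*61)) = -182899/(339435 + (-2 - 3416)) = -182899/(339435 - 3418) = -182899/336017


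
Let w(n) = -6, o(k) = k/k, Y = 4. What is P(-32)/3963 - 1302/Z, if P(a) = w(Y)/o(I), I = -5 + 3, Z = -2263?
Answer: 55336/96433 ≈ 0.57383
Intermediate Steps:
I = -2
o(k) = 1
P(a) = -6 (P(a) = -6/1 = -6*1 = -6)
P(-32)/3963 - 1302/Z = -6/3963 - 1302/(-2263) = -6*1/3963 - 1302*(-1/2263) = -2/1321 + 42/73 = 55336/96433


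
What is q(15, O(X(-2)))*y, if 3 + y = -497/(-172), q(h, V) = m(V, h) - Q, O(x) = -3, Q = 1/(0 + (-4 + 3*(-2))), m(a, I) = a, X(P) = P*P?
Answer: 551/1720 ≈ 0.32035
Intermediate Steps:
X(P) = P²
Q = -⅒ (Q = 1/(0 + (-4 - 6)) = 1/(0 - 10) = 1/(-10) = -⅒ ≈ -0.10000)
q(h, V) = ⅒ + V (q(h, V) = V - 1*(-⅒) = V + ⅒ = ⅒ + V)
y = -19/172 (y = -3 - 497/(-172) = -3 - 497*(-1/172) = -3 + 497/172 = -19/172 ≈ -0.11047)
q(15, O(X(-2)))*y = (⅒ - 3)*(-19/172) = -29/10*(-19/172) = 551/1720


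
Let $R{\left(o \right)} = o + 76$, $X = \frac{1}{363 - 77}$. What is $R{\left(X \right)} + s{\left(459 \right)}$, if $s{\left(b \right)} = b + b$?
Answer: $\frac{284285}{286} \approx 994.0$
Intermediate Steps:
$s{\left(b \right)} = 2 b$
$X = \frac{1}{286} \approx 0.0034965$
$R{\left(o \right)} = 76 + o$
$R{\left(X \right)} + s{\left(459 \right)} = \left(76 + \frac{1}{286}\right) + 2 \cdot 459 = \frac{21737}{286} + 918 = \frac{284285}{286}$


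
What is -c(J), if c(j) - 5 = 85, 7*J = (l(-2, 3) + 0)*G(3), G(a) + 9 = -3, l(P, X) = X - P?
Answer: -90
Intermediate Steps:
G(a) = -12 (G(a) = -9 - 3 = -12)
J = -60/7 (J = (((3 - 1*(-2)) + 0)*(-12))/7 = (((3 + 2) + 0)*(-12))/7 = ((5 + 0)*(-12))/7 = (5*(-12))/7 = (⅐)*(-60) = -60/7 ≈ -8.5714)
c(j) = 90 (c(j) = 5 + 85 = 90)
-c(J) = -1*90 = -90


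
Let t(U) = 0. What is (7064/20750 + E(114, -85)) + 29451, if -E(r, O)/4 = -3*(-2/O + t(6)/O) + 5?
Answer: 5191002469/176375 ≈ 29432.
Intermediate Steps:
E(r, O) = -20 - 24/O (E(r, O) = -4*(-3*(-2/O + 0/O) + 5) = -4*(-3*(-2/O + 0) + 5) = -4*(-(-6)/O + 5) = -4*(6/O + 5) = -4*(5 + 6/O) = -20 - 24/O)
(7064/20750 + E(114, -85)) + 29451 = (7064/20750 + (-20 - 24/(-85))) + 29451 = (7064*(1/20750) + (-20 - 24*(-1/85))) + 29451 = (3532/10375 + (-20 + 24/85)) + 29451 = (3532/10375 - 1676/85) + 29451 = -3417656/176375 + 29451 = 5191002469/176375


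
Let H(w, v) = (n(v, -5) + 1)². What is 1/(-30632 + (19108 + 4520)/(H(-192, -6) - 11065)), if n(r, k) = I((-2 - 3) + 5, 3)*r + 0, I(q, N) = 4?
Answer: -878/26896865 ≈ -3.2643e-5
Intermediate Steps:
n(r, k) = 4*r (n(r, k) = 4*r + 0 = 4*r)
H(w, v) = (1 + 4*v)² (H(w, v) = (4*v + 1)² = (1 + 4*v)²)
1/(-30632 + (19108 + 4520)/(H(-192, -6) - 11065)) = 1/(-30632 + (19108 + 4520)/((1 + 4*(-6))² - 11065)) = 1/(-30632 + 23628/((1 - 24)² - 11065)) = 1/(-30632 + 23628/((-23)² - 11065)) = 1/(-30632 + 23628/(529 - 11065)) = 1/(-30632 + 23628/(-10536)) = 1/(-30632 + 23628*(-1/10536)) = 1/(-30632 - 1969/878) = 1/(-26896865/878) = -878/26896865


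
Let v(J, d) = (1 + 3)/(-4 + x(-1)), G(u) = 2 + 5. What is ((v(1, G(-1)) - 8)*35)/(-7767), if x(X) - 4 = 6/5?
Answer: 490/23301 ≈ 0.021029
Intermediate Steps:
x(X) = 26/5 (x(X) = 4 + 6/5 = 26/5)
G(u) = 7
v(J, d) = 10/3 (v(J, d) = (1 + 3)/(-4 + 26/5) = 4/(6/5) = 4*(⅚) = 10/3)
((v(1, G(-1)) - 8)*35)/(-7767) = ((10/3 - 8)*35)/(-7767) = -14/3*35*(-1/7767) = -490/3*(-1/7767) = 490/23301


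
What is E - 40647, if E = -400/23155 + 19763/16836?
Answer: -3169055447279/77967516 ≈ -40646.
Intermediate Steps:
E = 90175573/77967516 (E = -400*1/23155 + 19763*(1/16836) = -80/4631 + 19763/16836 = 90175573/77967516 ≈ 1.1566)
E - 40647 = 90175573/77967516 - 40647 = -3169055447279/77967516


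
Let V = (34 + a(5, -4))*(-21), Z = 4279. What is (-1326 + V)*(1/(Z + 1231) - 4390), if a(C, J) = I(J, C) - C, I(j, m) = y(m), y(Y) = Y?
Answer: 4934535396/551 ≈ 8.9556e+6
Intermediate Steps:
I(j, m) = m
a(C, J) = 0 (a(C, J) = C - C = 0)
V = -714 (V = (34 + 0)*(-21) = 34*(-21) = -714)
(-1326 + V)*(1/(Z + 1231) - 4390) = (-1326 - 714)*(1/(4279 + 1231) - 4390) = -2040*(1/5510 - 4390) = -2040*(-24188899/5510) = 4934535396/551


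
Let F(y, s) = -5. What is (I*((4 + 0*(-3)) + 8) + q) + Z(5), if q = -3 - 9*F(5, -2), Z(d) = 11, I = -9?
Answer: -55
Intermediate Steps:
q = 42 (q = -3 - 9*(-5) = -3 + 45 = 42)
(I*((4 + 0*(-3)) + 8) + q) + Z(5) = (-9*((4 + 0*(-3)) + 8) + 42) + 11 = (-9*((4 + 0) + 8) + 42) + 11 = (-9*(4 + 8) + 42) + 11 = (-9*12 + 42) + 11 = (-108 + 42) + 11 = -66 + 11 = -55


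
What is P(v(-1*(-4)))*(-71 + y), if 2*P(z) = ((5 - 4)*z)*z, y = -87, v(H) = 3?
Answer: -711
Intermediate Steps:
P(z) = z²/2 (P(z) = (((5 - 4)*z)*z)/2 = ((1*z)*z)/2 = (z*z)/2 = z²/2)
P(v(-1*(-4)))*(-71 + y) = ((½)*3²)*(-71 - 87) = ((½)*9)*(-158) = (9/2)*(-158) = -711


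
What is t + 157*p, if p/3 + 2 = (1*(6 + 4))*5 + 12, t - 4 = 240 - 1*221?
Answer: 28283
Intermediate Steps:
t = 23 (t = 4 + (240 - 1*221) = 4 + (240 - 221) = 4 + 19 = 23)
p = 180 (p = -6 + 3*((1*(6 + 4))*5 + 12) = -6 + 3*((1*10)*5 + 12) = -6 + 3*(10*5 + 12) = -6 + 3*(50 + 12) = -6 + 3*62 = -6 + 186 = 180)
t + 157*p = 23 + 157*180 = 23 + 28260 = 28283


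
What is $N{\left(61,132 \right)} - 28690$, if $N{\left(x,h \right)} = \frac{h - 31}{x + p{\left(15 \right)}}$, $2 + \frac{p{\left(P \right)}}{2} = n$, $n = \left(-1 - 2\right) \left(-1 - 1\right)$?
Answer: $- \frac{1979509}{69} \approx -28689.0$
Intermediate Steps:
$n = 6$ ($n = \left(-3\right) \left(-2\right) = 6$)
$p{\left(P \right)} = 8$ ($p{\left(P \right)} = -4 + 2 \cdot 6 = -4 + 12 = 8$)
$N{\left(x,h \right)} = \frac{-31 + h}{8 + x}$ ($N{\left(x,h \right)} = \frac{h - 31}{x + 8} = \frac{-31 + h}{8 + x}$)
$N{\left(61,132 \right)} - 28690 = \frac{-31 + 132}{8 + 61} - 28690 = \frac{1}{69} \cdot 101 - 28690 = \frac{101}{69} - 28690 = - \frac{1979509}{69}$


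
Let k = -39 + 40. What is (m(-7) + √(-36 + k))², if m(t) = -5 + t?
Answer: (12 - I*√35)² ≈ 109.0 - 141.99*I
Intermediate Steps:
k = 1
(m(-7) + √(-36 + k))² = ((-5 - 7) + √(-36 + 1))² = (-12 + √(-35))² = (-12 + I*√35)²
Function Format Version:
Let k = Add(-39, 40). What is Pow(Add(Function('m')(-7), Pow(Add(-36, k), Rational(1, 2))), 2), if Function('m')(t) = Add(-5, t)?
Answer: Pow(Add(12, Mul(-1, I, Pow(35, Rational(1, 2)))), 2) ≈ Add(109.00, Mul(-141.99, I))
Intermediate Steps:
k = 1
Pow(Add(Function('m')(-7), Pow(Add(-36, k), Rational(1, 2))), 2) = Pow(Add(Add(-5, -7), Pow(Add(-36, 1), Rational(1, 2))), 2) = Pow(Add(-12, Pow(-35, Rational(1, 2))), 2) = Pow(Add(-12, Mul(I, Pow(35, Rational(1, 2)))), 2)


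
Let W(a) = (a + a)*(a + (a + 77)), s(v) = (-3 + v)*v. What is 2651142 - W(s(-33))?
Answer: -3177186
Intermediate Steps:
s(v) = v*(-3 + v)
W(a) = 2*a*(77 + 2*a) (W(a) = (2*a)*(a + (77 + a)) = (2*a)*(77 + 2*a) = 2*a*(77 + 2*a))
2651142 - W(s(-33)) = 2651142 - 2*(-33*(-3 - 33))*(77 + 2*(-33*(-3 - 33))) = 2651142 - 2*(-33*(-36))*(77 + 2*(-33*(-36))) = 2651142 - 2*1188*(77 + 2*1188) = 2651142 - 2*1188*(77 + 2376) = 2651142 - 2*1188*2453 = 2651142 - 1*5828328 = 2651142 - 5828328 = -3177186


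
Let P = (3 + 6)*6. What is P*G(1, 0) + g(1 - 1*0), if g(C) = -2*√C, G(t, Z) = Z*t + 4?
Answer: 214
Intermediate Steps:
G(t, Z) = 4 + Z*t
P = 54 (P = 9*6 = 54)
P*G(1, 0) + g(1 - 1*0) = 54*(4 + 0*1) - 2*√(1 - 1*0) = 54*(4 + 0) - 2*√(1 + 0) = 54*4 - 2*√1 = 216 - 2*1 = 216 - 2 = 214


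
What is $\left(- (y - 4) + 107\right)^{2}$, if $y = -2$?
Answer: $12769$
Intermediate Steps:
$\left(- (y - 4) + 107\right)^{2} = \left(- (-2 - 4) + 107\right)^{2} = \left(\left(-1\right) \left(-6\right) + 107\right)^{2} = \left(6 + 107\right)^{2} = 113^{2} = 12769$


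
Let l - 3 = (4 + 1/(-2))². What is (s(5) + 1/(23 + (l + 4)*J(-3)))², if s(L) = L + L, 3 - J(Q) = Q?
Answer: 7683984/76729 ≈ 100.14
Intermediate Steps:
l = 61/4 (l = 3 + (4 + 1/(-2))² = 3 + (4 - ½)² = 3 + (7/2)² = 3 + 49/4 = 61/4 ≈ 15.250)
J(Q) = 3 - Q
s(L) = 2*L
(s(5) + 1/(23 + (l + 4)*J(-3)))² = (2*5 + 1/(23 + (61/4 + 4)*(3 - 1*(-3))))² = (10 + 1/(23 + 77*(3 + 3)/4))² = (10 + 1/(23 + (77/4)*6))² = (10 + 1/(23 + 231/2))² = (10 + 1/(277/2))² = (10 + 2/277)² = (2772/277)² = 7683984/76729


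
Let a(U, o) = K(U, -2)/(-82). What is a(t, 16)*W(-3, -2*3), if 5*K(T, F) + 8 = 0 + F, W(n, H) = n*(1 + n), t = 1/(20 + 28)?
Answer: 6/41 ≈ 0.14634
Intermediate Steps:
t = 1/48 ≈ 0.020833
K(T, F) = -8/5 + F/5 (K(T, F) = -8/5 + (0 + F)/5 = -8/5 + F/5)
a(U, o) = 1/41 (a(U, o) = (-8/5 + (⅕)*(-2))/(-82) = (-8/5 - ⅖)*(-1/82) = -2*(-1/82) = 1/41)
a(t, 16)*W(-3, -2*3) = (-3*(1 - 3))/41 = (-3*(-2))/41 = (1/41)*6 = 6/41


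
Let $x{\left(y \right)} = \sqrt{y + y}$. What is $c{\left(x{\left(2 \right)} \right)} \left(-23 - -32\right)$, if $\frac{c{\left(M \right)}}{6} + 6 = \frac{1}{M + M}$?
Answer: $- \frac{621}{2} \approx -310.5$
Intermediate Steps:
$x{\left(y \right)} = \sqrt{2} \sqrt{y}$ ($x{\left(y \right)} = \sqrt{2 y} = \sqrt{2} \sqrt{y}$)
$c{\left(M \right)} = -36 + \frac{3}{M}$ ($c{\left(M \right)} = -36 + \frac{6}{M + M} = -36 + \frac{6}{2 M} = -36 + 6 \frac{1}{2 M} = -36 + \frac{3}{M}$)
$c{\left(x{\left(2 \right)} \right)} \left(-23 - -32\right) = \left(-36 + \frac{3}{\sqrt{2} \sqrt{2}}\right) \left(-23 - -32\right) = \left(-36 + \frac{3}{2}\right) \left(-23 + 32\right) = \left(-36 + 3 \cdot \frac{1}{2}\right) 9 = \left(-36 + \frac{3}{2}\right) 9 = \left(- \frac{69}{2}\right) 9 = - \frac{621}{2}$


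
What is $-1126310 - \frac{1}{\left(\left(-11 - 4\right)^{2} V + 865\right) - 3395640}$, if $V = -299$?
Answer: $- \frac{3899341535499}{3462050} \approx -1.1263 \cdot 10^{6}$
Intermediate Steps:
$-1126310 - \frac{1}{\left(\left(-11 - 4\right)^{2} V + 865\right) - 3395640} = -1126310 - \frac{1}{\left(\left(-11 - 4\right)^{2} \left(-299\right) + 865\right) - 3395640} = -1126310 - \frac{1}{\left(\left(-15\right)^{2} \left(-299\right) + 865\right) - 3395640} = -1126310 - \frac{1}{\left(225 \left(-299\right) + 865\right) - 3395640} = -1126310 - \frac{1}{\left(-67275 + 865\right) - 3395640} = -1126310 - \frac{1}{-66410 - 3395640} = -1126310 - \frac{1}{-3462050} = -1126310 - - \frac{1}{3462050} = -1126310 + \frac{1}{3462050} = - \frac{3899341535499}{3462050}$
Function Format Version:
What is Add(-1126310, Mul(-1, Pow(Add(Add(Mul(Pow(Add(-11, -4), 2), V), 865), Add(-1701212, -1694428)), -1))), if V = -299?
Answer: Rational(-3899341535499, 3462050) ≈ -1.1263e+6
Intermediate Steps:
Add(-1126310, Mul(-1, Pow(Add(Add(Mul(Pow(Add(-11, -4), 2), V), 865), Add(-1701212, -1694428)), -1))) = Add(-1126310, Mul(-1, Pow(Add(Add(Mul(Pow(Add(-11, -4), 2), -299), 865), Add(-1701212, -1694428)), -1))) = Add(-1126310, Mul(-1, Pow(Add(Add(Mul(Pow(-15, 2), -299), 865), -3395640), -1))) = Add(-1126310, Mul(-1, Pow(Add(Add(Mul(225, -299), 865), -3395640), -1))) = Add(-1126310, Mul(-1, Pow(Add(Add(-67275, 865), -3395640), -1))) = Add(-1126310, Mul(-1, Pow(Add(-66410, -3395640), -1))) = Add(-1126310, Mul(-1, Pow(-3462050, -1))) = Add(-1126310, Mul(-1, Rational(-1, 3462050))) = Add(-1126310, Rational(1, 3462050)) = Rational(-3899341535499, 3462050)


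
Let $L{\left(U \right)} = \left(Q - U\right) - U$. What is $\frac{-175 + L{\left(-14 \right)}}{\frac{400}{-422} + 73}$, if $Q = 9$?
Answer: $- \frac{1266}{661} \approx -1.9153$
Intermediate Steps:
$L{\left(U \right)} = 9 - 2 U$ ($L{\left(U \right)} = \left(9 - U\right) - U = 9 - 2 U$)
$\frac{-175 + L{\left(-14 \right)}}{\frac{400}{-422} + 73} = \frac{-175 + \left(9 - -28\right)}{\frac{400}{-422} + 73} = \frac{-175 + \left(9 + 28\right)}{400 \left(- \frac{1}{422}\right) + 73} = \frac{-175 + 37}{- \frac{200}{211} + 73} = - \frac{138}{\frac{15203}{211}} = \left(-138\right) \frac{211}{15203} = - \frac{1266}{661}$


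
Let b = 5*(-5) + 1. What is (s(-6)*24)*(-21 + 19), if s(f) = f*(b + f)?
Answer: -8640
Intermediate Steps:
b = -24 (b = -25 + 1 = -24)
s(f) = f*(-24 + f)
(s(-6)*24)*(-21 + 19) = (-6*(-24 - 6)*24)*(-21 + 19) = (-6*(-30)*24)*(-2) = (180*24)*(-2) = 4320*(-2) = -8640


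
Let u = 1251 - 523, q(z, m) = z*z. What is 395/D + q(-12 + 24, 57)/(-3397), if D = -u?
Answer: -1446647/2473016 ≈ -0.58497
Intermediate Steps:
q(z, m) = z²
u = 728
D = -728 (D = -1*728 = -728)
395/D + q(-12 + 24, 57)/(-3397) = 395/(-728) + (-12 + 24)²/(-3397) = 395*(-1/728) + 12²*(-1/3397) = -395/728 + 144*(-1/3397) = -395/728 - 144/3397 = -1446647/2473016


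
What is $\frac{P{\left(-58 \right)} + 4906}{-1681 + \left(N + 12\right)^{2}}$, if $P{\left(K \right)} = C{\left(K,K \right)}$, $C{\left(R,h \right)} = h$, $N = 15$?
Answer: $- \frac{606}{119} \approx -5.0924$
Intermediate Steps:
$P{\left(K \right)} = K$
$\frac{P{\left(-58 \right)} + 4906}{-1681 + \left(N + 12\right)^{2}} = \frac{-58 + 4906}{-1681 + \left(15 + 12\right)^{2}} = \frac{4848}{-1681 + 27^{2}} = \frac{4848}{-1681 + 729} = \frac{4848}{-952} = 4848 \left(- \frac{1}{952}\right) = - \frac{606}{119}$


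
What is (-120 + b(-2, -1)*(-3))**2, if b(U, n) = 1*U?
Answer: 12996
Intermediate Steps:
b(U, n) = U
(-120 + b(-2, -1)*(-3))**2 = (-120 - 2*(-3))**2 = (-120 + 6)**2 = (-114)**2 = 12996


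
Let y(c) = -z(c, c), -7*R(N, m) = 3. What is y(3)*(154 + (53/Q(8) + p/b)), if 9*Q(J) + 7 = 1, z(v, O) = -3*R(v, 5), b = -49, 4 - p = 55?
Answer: -66627/686 ≈ -97.124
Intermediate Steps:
p = -51 (p = 4 - 1*55 = 4 - 55 = -51)
R(N, m) = -3/7 (R(N, m) = -⅐*3 = -3/7)
z(v, O) = 9/7 (z(v, O) = -3*(-3/7) = 9/7)
Q(J) = -⅔ (Q(J) = -7/9 + (⅑)*1 = -7/9 + ⅑ = -⅔)
y(c) = -9/7 (y(c) = -1*9/7 = -9/7)
y(3)*(154 + (53/Q(8) + p/b)) = -9*(154 + (53/(-⅔) - 51/(-49)))/7 = -9*(154 + (53*(-3/2) - 51*(-1/49)))/7 = -9*(154 + (-159/2 + 51/49))/7 = -9*(154 - 7689/98)/7 = -9/7*7403/98 = -66627/686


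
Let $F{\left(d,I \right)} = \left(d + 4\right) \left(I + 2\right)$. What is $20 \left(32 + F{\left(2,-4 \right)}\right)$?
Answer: $400$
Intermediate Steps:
$F{\left(d,I \right)} = \left(2 + I\right) \left(4 + d\right)$ ($F{\left(d,I \right)} = \left(4 + d\right) \left(2 + I\right) = \left(2 + I\right) \left(4 + d\right)$)
$20 \left(32 + F{\left(2,-4 \right)}\right) = 20 \left(32 + \left(8 + 2 \cdot 2 + 4 \left(-4\right) - 8\right)\right) = 20 \left(32 + \left(8 + 4 - 16 - 8\right)\right) = 20 \left(32 - 12\right) = 20 \cdot 20 = 400$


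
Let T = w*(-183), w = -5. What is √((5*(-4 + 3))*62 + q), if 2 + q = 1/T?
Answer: I*√261213285/915 ≈ 17.663*I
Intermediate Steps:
T = 915 (T = -5*(-183) = 915)
q = -1829/915 (q = -2 + 1/915 = -1829/915 ≈ -1.9989)
√((5*(-4 + 3))*62 + q) = √((5*(-4 + 3))*62 - 1829/915) = √((5*(-1))*62 - 1829/915) = √(-5*62 - 1829/915) = √(-310 - 1829/915) = √(-285479/915) = I*√261213285/915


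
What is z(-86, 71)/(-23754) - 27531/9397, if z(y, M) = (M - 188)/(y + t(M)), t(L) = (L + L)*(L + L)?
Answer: -4376812049241/1493912544788 ≈ -2.9298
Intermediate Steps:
t(L) = 4*L² (t(L) = (2*L)*(2*L) = 4*L²)
z(y, M) = (-188 + M)/(y + 4*M²) (z(y, M) = (M - 188)/(y + 4*M²) = (-188 + M)/(y + 4*M²))
z(-86, 71)/(-23754) - 27531/9397 = ((-188 + 71)/(-86 + 4*71²))/(-23754) - 27531/9397 = (-117/(-86 + 4*5041))*(-1/23754) - 27531*1/9397 = (-117/(-86 + 20164))*(-1/23754) - 27531/9397 = (-117/20078)*(-1/23754) - 27531/9397 = ((1/20078)*(-117))*(-1/23754) - 27531/9397 = -117/20078*(-1/23754) - 27531/9397 = 39/158977604 - 27531/9397 = -4376812049241/1493912544788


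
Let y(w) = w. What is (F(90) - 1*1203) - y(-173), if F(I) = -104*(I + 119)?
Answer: -22766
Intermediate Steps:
F(I) = -12376 - 104*I (F(I) = -104*(119 + I) = -12376 - 104*I)
(F(90) - 1*1203) - y(-173) = ((-12376 - 104*90) - 1*1203) - 1*(-173) = ((-12376 - 9360) - 1203) + 173 = (-21736 - 1203) + 173 = -22939 + 173 = -22766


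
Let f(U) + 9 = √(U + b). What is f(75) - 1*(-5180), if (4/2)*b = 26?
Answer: 5171 + 2*√22 ≈ 5180.4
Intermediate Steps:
b = 13 (b = (½)*26 = 13)
f(U) = -9 + √(13 + U) (f(U) = -9 + √(U + 13) = -9 + √(13 + U))
f(75) - 1*(-5180) = (-9 + √(13 + 75)) - 1*(-5180) = (-9 + √88) + 5180 = (-9 + 2*√22) + 5180 = 5171 + 2*√22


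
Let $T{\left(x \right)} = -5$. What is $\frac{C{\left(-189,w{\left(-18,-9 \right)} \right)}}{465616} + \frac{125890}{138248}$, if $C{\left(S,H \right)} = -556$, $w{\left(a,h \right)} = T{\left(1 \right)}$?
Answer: $\frac{914680193}{1005788762} \approx 0.90942$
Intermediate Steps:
$w{\left(a,h \right)} = -5$
$\frac{C{\left(-189,w{\left(-18,-9 \right)} \right)}}{465616} + \frac{125890}{138248} = - \frac{556}{465616} + \frac{125890}{138248} = \left(-556\right) \frac{1}{465616} + 125890 \cdot \frac{1}{138248} = - \frac{139}{116404} + \frac{62945}{69124} = \frac{914680193}{1005788762}$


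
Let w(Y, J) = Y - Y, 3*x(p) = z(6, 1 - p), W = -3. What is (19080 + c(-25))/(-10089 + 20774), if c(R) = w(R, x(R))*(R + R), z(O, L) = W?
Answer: 3816/2137 ≈ 1.7857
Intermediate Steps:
z(O, L) = -3
x(p) = -1 (x(p) = (⅓)*(-3) = -1)
w(Y, J) = 0
c(R) = 0 (c(R) = 0*(R + R) = 0*(2*R) = 0)
(19080 + c(-25))/(-10089 + 20774) = (19080 + 0)/(-10089 + 20774) = 19080/10685 = 19080*(1/10685) = 3816/2137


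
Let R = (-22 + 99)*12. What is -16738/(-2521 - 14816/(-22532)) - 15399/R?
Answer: -43833830405/4372703412 ≈ -10.024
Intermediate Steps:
R = 924 (R = 77*12 = 924)
-16738/(-2521 - 14816/(-22532)) - 15399/R = -16738/(-2521 - 14816/(-22532)) - 15399/924 = -16738/(-2521 - 14816*(-1/22532)) - 15399*1/924 = -16738/(-2521 + 3704/5633) - 5133/308 = -16738/(-14197089/5633) - 5133/308 = -16738*(-5633/14197089) - 5133/308 = 94285154/14197089 - 5133/308 = -43833830405/4372703412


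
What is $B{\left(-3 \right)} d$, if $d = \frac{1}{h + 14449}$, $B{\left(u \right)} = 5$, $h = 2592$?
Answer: $\frac{5}{17041} \approx 0.00029341$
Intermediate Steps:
$d = \frac{1}{17041}$ ($d = \frac{1}{2592 + 14449} = \frac{1}{17041} \approx 5.8682 \cdot 10^{-5}$)
$B{\left(-3 \right)} d = 5 \cdot \frac{1}{17041} = \frac{5}{17041}$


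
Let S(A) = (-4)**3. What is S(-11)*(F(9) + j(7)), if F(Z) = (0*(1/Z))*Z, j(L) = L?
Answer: -448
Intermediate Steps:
S(A) = -64
F(Z) = 0 (F(Z) = (0/Z)*Z = 0*Z = 0)
S(-11)*(F(9) + j(7)) = -64*(0 + 7) = -64*7 = -448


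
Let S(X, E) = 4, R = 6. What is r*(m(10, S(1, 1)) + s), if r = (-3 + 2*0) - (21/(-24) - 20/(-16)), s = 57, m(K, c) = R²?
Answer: -2511/8 ≈ -313.88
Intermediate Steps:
m(K, c) = 36 (m(K, c) = 6² = 36)
r = -27/8 (r = (-3 + 0) - (21*(-1/24) - 20*(-1/16)) = -3 - (-7/8 + 5/4) = -3 - 1*3/8 = -3 - 3/8 = -27/8 ≈ -3.3750)
r*(m(10, S(1, 1)) + s) = -27*(36 + 57)/8 = -27/8*93 = -2511/8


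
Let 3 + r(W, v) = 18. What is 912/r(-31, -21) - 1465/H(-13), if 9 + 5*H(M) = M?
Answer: 43313/110 ≈ 393.75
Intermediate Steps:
r(W, v) = 15 (r(W, v) = -3 + 18 = 15)
H(M) = -9/5 + M/5
912/r(-31, -21) - 1465/H(-13) = 912/15 - 1465/(-9/5 + (⅕)*(-13)) = 912*(1/15) - 1465/(-9/5 - 13/5) = 304/5 - 1465/(-22/5) = 304/5 - 1465*(-5/22) = 304/5 + 7325/22 = 43313/110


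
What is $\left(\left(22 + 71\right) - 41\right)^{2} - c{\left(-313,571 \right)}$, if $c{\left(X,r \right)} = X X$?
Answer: $-95265$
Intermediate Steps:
$c{\left(X,r \right)} = X^{2}$
$\left(\left(22 + 71\right) - 41\right)^{2} - c{\left(-313,571 \right)} = \left(\left(22 + 71\right) - 41\right)^{2} - \left(-313\right)^{2} = \left(93 - 41\right)^{2} - 97969 = 52^{2} - 97969 = 2704 - 97969 = -95265$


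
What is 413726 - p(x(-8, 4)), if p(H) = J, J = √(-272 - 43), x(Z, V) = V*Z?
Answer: 413726 - 3*I*√35 ≈ 4.1373e+5 - 17.748*I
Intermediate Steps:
J = 3*I*√35 (J = √(-315) = 3*I*√35 ≈ 17.748*I)
p(H) = 3*I*√35
413726 - p(x(-8, 4)) = 413726 - 3*I*√35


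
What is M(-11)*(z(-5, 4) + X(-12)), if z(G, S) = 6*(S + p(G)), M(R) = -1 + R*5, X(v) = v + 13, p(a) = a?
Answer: 280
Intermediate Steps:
X(v) = 13 + v
M(R) = -1 + 5*R
z(G, S) = 6*G + 6*S (z(G, S) = 6*(S + G) = 6*(G + S) = 6*G + 6*S)
M(-11)*(z(-5, 4) + X(-12)) = (-1 + 5*(-11))*((6*(-5) + 6*4) + (13 - 12)) = (-1 - 55)*((-30 + 24) + 1) = -56*(-6 + 1) = -56*(-5) = 280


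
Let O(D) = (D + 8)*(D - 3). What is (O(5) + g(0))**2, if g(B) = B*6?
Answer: 676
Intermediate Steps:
g(B) = 6*B
O(D) = (-3 + D)*(8 + D) (O(D) = (8 + D)*(-3 + D) = (-3 + D)*(8 + D))
(O(5) + g(0))**2 = ((-24 + 5**2 + 5*5) + 6*0)**2 = ((-24 + 25 + 25) + 0)**2 = (26 + 0)**2 = 26**2 = 676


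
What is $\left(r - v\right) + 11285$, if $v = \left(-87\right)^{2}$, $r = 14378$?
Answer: $18094$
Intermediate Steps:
$v = 7569$
$\left(r - v\right) + 11285 = \left(14378 - 7569\right) + 11285 = 6809 + 11285 = 18094$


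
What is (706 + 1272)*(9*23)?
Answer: 409446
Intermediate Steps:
(706 + 1272)*(9*23) = 1978*207 = 409446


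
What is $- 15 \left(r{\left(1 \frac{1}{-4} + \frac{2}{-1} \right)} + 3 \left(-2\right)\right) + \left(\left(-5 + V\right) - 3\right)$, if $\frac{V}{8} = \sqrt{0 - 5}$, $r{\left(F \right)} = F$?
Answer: $\frac{463}{4} + 8 i \sqrt{5} \approx 115.75 + 17.889 i$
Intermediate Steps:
$V = 8 i \sqrt{5}$ ($V = 8 \sqrt{0 - 5} = 8 \sqrt{-5} = 8 i \sqrt{5} \approx 17.889 i$)
$- 15 \left(r{\left(1 \frac{1}{-4} + \frac{2}{-1} \right)} + 3 \left(-2\right)\right) + \left(\left(-5 + V\right) - 3\right) = - 15 \left(\left(1 \frac{1}{-4} + \frac{2}{-1}\right) + 3 \left(-2\right)\right) - \left(8 - 8 i \sqrt{5}\right) = - 15 \left(\left(1 \left(- \frac{1}{4}\right) + 2 \left(-1\right)\right) - 6\right) - \left(8 - 8 i \sqrt{5}\right) = - 15 \left(\left(- \frac{1}{4} - 2\right) - 6\right) - \left(8 - 8 i \sqrt{5}\right) = - 15 \left(- \frac{9}{4} - 6\right) - \left(8 - 8 i \sqrt{5}\right) = \left(-15\right) \left(- \frac{33}{4}\right) - \left(8 - 8 i \sqrt{5}\right) = \frac{495}{4} - \left(8 - 8 i \sqrt{5}\right) = \frac{463}{4} + 8 i \sqrt{5}$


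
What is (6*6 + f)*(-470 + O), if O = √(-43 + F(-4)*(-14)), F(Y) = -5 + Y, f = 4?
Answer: -18800 + 40*√83 ≈ -18436.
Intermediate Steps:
O = √83 (O = √(-43 + (-5 - 4)*(-14)) = √(-43 - 9*(-14)) = √(-43 + 126) = √83 ≈ 9.1104)
(6*6 + f)*(-470 + O) = (6*6 + 4)*(-470 + √83) = (36 + 4)*(-470 + √83) = 40*(-470 + √83) = -18800 + 40*√83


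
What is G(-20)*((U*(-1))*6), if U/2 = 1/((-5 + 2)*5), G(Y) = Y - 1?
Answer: -84/5 ≈ -16.800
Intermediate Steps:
G(Y) = -1 + Y
U = -2/15 (U = 2*(1/((-5 + 2)*5)) = 2*((1/5)/(-3)) = 2*(-1/3*1/5) = 2*(-1/15) = -2/15 ≈ -0.13333)
G(-20)*((U*(-1))*6) = (-1 - 20)*(-2/15*(-1)*6) = -14*6/5 = -21*4/5 = -84/5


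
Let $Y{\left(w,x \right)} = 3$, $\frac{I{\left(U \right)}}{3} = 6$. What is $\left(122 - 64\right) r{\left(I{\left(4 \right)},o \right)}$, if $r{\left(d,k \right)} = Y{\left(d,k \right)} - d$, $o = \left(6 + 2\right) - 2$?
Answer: $-870$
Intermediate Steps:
$I{\left(U \right)} = 18$ ($I{\left(U \right)} = 3 \cdot 6 = 18$)
$o = 6$ ($o = 8 - 2 = 6$)
$r{\left(d,k \right)} = 3 - d$
$\left(122 - 64\right) r{\left(I{\left(4 \right)},o \right)} = \left(122 - 64\right) \left(3 - 18\right) = 58 \left(3 - 18\right) = 58 \left(-15\right) = -870$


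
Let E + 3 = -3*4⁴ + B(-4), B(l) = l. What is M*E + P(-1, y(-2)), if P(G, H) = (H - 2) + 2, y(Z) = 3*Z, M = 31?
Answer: -24031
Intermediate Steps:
P(G, H) = H (P(G, H) = (-2 + H) + 2 = H)
E = -775 (E = -3 + (-3*4⁴ - 4) = -3 + (-3*256 - 4) = -3 + (-768 - 4) = -3 - 772 = -775)
M*E + P(-1, y(-2)) = 31*(-775) + 3*(-2) = -24025 - 6 = -24031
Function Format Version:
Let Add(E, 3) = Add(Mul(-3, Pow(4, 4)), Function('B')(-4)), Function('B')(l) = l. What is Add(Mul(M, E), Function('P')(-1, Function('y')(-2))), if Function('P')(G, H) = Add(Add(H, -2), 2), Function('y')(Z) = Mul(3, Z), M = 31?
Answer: -24031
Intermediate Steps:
Function('P')(G, H) = H (Function('P')(G, H) = Add(Add(-2, H), 2) = H)
E = -775 (E = Add(-3, Add(Mul(-3, Pow(4, 4)), -4)) = Add(-3, Add(Mul(-3, 256), -4)) = Add(-3, Add(-768, -4)) = Add(-3, -772) = -775)
Add(Mul(M, E), Function('P')(-1, Function('y')(-2))) = Add(Mul(31, -775), Mul(3, -2)) = Add(-24025, -6) = -24031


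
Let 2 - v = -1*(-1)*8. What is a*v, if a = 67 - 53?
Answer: -84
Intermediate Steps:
a = 14
v = -6 (v = 2 - (-1*(-1))*8 = 2 - 8 = -6)
a*v = 14*(-6) = -84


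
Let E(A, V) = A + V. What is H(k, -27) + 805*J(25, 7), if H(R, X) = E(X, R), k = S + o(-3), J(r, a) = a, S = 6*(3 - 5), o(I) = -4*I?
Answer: 5608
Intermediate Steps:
S = -12 (S = 6*(-2) = -12)
k = 0 (k = -12 - 4*(-3) = -12 + 12 = 0)
H(R, X) = R + X (H(R, X) = X + R = R + X)
H(k, -27) + 805*J(25, 7) = (0 - 27) + 805*7 = -27 + 5635 = 5608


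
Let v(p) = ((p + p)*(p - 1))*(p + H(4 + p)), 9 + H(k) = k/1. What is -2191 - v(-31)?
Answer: 130737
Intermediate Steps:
H(k) = -9 + k (H(k) = -9 + k/1 = -9 + k*1 = -9 + k)
v(p) = 2*p*(-1 + p)*(-5 + 2*p) (v(p) = ((p + p)*(p - 1))*(p + (-9 + (4 + p))) = ((2*p)*(-1 + p))*(p + (-5 + p)) = (2*p*(-1 + p))*(-5 + 2*p) = 2*p*(-1 + p)*(-5 + 2*p))
-2191 - v(-31) = -2191 - 2*(-31)*(5 - 7*(-31) + 2*(-31)**2) = -2191 - 2*(-31)*(5 + 217 + 2*961) = -2191 - 2*(-31)*(5 + 217 + 1922) = -2191 - 2*(-31)*2144 = -2191 - 1*(-132928) = -2191 + 132928 = 130737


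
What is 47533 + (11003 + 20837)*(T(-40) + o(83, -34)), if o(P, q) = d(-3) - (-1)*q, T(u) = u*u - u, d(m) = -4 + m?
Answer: 50959693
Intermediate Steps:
T(u) = u² - u
o(P, q) = -7 + q (o(P, q) = (-4 - 3) - (-1)*q = -7 + q)
47533 + (11003 + 20837)*(T(-40) + o(83, -34)) = 47533 + (11003 + 20837)*(-40*(-1 - 40) + (-7 - 34)) = 47533 + 31840*(-40*(-41) - 41) = 47533 + 31840*(1640 - 41) = 47533 + 31840*1599 = 47533 + 50912160 = 50959693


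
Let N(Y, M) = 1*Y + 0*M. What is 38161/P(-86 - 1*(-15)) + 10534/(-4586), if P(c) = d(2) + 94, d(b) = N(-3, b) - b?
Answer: 87034410/204077 ≈ 426.48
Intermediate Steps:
N(Y, M) = Y (N(Y, M) = Y + 0 = Y)
d(b) = -3 - b
P(c) = 89 (P(c) = (-3 - 1*2) + 94 = (-3 - 2) + 94 = -5 + 94 = 89)
38161/P(-86 - 1*(-15)) + 10534/(-4586) = 38161/89 + 10534/(-4586) = 38161*(1/89) + 10534*(-1/4586) = 38161/89 - 5267/2293 = 87034410/204077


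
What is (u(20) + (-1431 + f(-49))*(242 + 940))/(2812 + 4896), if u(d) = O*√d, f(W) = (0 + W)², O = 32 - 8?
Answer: 286635/1927 + 12*√5/1927 ≈ 148.76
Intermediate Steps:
O = 24
f(W) = W²
u(d) = 24*√d
(u(20) + (-1431 + f(-49))*(242 + 940))/(2812 + 4896) = (24*√20 + (-1431 + (-49)²)*(242 + 940))/(2812 + 4896) = (24*(2*√5) + (-1431 + 2401)*1182)/7708 = (48*√5 + 970*1182)*(1/7708) = (48*√5 + 1146540)*(1/7708) = (1146540 + 48*√5)*(1/7708) = 286635/1927 + 12*√5/1927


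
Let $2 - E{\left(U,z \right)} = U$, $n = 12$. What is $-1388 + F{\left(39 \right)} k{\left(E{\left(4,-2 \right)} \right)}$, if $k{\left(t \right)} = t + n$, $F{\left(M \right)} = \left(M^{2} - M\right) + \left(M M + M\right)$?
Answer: $29032$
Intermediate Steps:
$E{\left(U,z \right)} = 2 - U$
$F{\left(M \right)} = 2 M^{2}$ ($F{\left(M \right)} = \left(M^{2} - M\right) + \left(M^{2} + M\right) = \left(M^{2} - M\right) + \left(M + M^{2}\right) = 2 M^{2}$)
$k{\left(t \right)} = 12 + t$ ($k{\left(t \right)} = t + 12 = 12 + t$)
$-1388 + F{\left(39 \right)} k{\left(E{\left(4,-2 \right)} \right)} = -1388 + 2 \cdot 39^{2} \left(12 + \left(2 - 4\right)\right) = -1388 + 2 \cdot 1521 \left(12 + \left(2 - 4\right)\right) = -1388 + 3042 \left(12 - 2\right) = -1388 + 3042 \cdot 10 = -1388 + 30420 = 29032$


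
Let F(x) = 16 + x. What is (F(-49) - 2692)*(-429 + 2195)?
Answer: -4812350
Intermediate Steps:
(F(-49) - 2692)*(-429 + 2195) = ((16 - 49) - 2692)*(-429 + 2195) = (-33 - 2692)*1766 = -2725*1766 = -4812350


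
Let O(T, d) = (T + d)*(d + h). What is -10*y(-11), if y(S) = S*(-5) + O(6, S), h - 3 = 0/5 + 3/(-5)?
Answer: -980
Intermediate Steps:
h = 12/5 (h = 3 + (0/5 + 3/(-5)) = 3 + (0*(1/5) + 3*(-1/5)) = 3 + (0 - 3/5) = 3 - 3/5 = 12/5 ≈ 2.4000)
O(T, d) = (12/5 + d)*(T + d) (O(T, d) = (T + d)*(d + 12/5) = (T + d)*(12/5 + d) = (12/5 + d)*(T + d))
y(S) = 72/5 + S**2 + 17*S/5 (y(S) = S*(-5) + (S**2 + (12/5)*6 + 12*S/5 + 6*S) = -5*S + (S**2 + 72/5 + 12*S/5 + 6*S) = -5*S + (72/5 + S**2 + 42*S/5) = 72/5 + S**2 + 17*S/5)
-10*y(-11) = -10*(72/5 + (-11)**2 + (17/5)*(-11)) = -10*(72/5 + 121 - 187/5) = -10*98 = -980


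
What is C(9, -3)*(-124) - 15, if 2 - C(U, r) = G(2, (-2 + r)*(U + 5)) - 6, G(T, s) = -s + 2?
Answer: 7921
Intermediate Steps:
G(T, s) = 2 - s
C(U, r) = 6 + (-2 + r)*(5 + U) (C(U, r) = 2 - ((2 - (-2 + r)*(U + 5)) - 6) = 2 - ((2 - (-2 + r)*(5 + U)) - 6) = 2 - (-4 - (-2 + r)*(5 + U)) = 2 + (4 + (-2 + r)*(5 + U)) = 6 + (-2 + r)*(5 + U))
C(9, -3)*(-124) - 15 = (-4 - 2*9 + 5*(-3) + 9*(-3))*(-124) - 15 = (-4 - 18 - 15 - 27)*(-124) - 15 = -64*(-124) - 15 = 7936 - 15 = 7921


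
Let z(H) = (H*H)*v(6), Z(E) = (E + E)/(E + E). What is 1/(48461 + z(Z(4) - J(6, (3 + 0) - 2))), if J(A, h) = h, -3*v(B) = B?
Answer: 1/48461 ≈ 2.0635e-5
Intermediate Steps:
v(B) = -B/3
Z(E) = 1 (Z(E) = (2*E)/((2*E)) = (2*E)*(1/(2*E)) = 1)
z(H) = -2*H² (z(H) = (H*H)*(-⅓*6) = H²*(-2) = -2*H²)
1/(48461 + z(Z(4) - J(6, (3 + 0) - 2))) = 1/(48461 - 2*(1 - ((3 + 0) - 2))²) = 1/(48461 - 2*(1 - (3 - 2))²) = 1/(48461 - 2*(1 - 1*1)²) = 1/(48461 - 2*(1 - 1)²) = 1/(48461 - 2*0²) = 1/(48461 - 2*0) = 1/(48461 + 0) = 1/48461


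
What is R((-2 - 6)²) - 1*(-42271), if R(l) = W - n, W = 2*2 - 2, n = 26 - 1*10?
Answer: 42257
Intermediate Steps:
n = 16 (n = 26 - 10 = 16)
W = 2 (W = 4 - 2 = 2)
R(l) = -14 (R(l) = 2 - 1*16 = 2 - 16 = -14)
R((-2 - 6)²) - 1*(-42271) = -14 - 1*(-42271) = -14 + 42271 = 42257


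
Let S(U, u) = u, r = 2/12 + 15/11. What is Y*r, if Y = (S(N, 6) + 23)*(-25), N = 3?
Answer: -73225/66 ≈ -1109.5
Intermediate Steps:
r = 101/66 (r = 2*(1/12) + 15*(1/11) = ⅙ + 15/11 = 101/66 ≈ 1.5303)
Y = -725 (Y = (6 + 23)*(-25) = 29*(-25) = -725)
Y*r = -725*101/66 = -73225/66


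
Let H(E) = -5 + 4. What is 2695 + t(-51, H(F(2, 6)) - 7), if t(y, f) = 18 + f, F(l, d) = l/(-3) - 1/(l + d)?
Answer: 2705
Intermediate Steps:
F(l, d) = -1/(d + l) - l/3 (F(l, d) = l*(-⅓) - 1/(d + l) = -l/3 - 1/(d + l) = -1/(d + l) - l/3)
H(E) = -1
2695 + t(-51, H(F(2, 6)) - 7) = 2695 + (18 + (-1 - 7)) = 2695 + (18 - 8) = 2695 + 10 = 2705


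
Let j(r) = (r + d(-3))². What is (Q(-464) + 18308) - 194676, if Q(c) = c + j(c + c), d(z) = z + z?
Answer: 695524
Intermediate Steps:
d(z) = 2*z
j(r) = (-6 + r)² (j(r) = (r + 2*(-3))² = (r - 6)² = (-6 + r)²)
Q(c) = c + (-6 + 2*c)² (Q(c) = c + (-6 + (c + c))² = c + (-6 + 2*c)²)
(Q(-464) + 18308) - 194676 = ((-464 + 4*(-3 - 464)²) + 18308) - 194676 = ((-464 + 4*(-467)²) + 18308) - 194676 = ((-464 + 4*218089) + 18308) - 194676 = ((-464 + 872356) + 18308) - 194676 = (871892 + 18308) - 194676 = 890200 - 194676 = 695524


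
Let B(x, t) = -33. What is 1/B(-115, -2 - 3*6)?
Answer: -1/33 ≈ -0.030303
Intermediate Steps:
1/B(-115, -2 - 3*6) = 1/(-33) = -1/33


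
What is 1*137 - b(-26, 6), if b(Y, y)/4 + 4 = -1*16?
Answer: 217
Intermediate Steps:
b(Y, y) = -80 (b(Y, y) = -16 + 4*(-1*16) = -16 + 4*(-16) = -16 - 64 = -80)
1*137 - b(-26, 6) = 1*137 - 1*(-80) = 137 + 80 = 217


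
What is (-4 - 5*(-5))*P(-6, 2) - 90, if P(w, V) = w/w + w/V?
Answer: -132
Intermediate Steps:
P(w, V) = 1 + w/V
(-4 - 5*(-5))*P(-6, 2) - 90 = (-4 - 5*(-5))*((2 - 6)/2) - 90 = (-4 + 25)*((½)*(-4)) - 90 = 21*(-2) - 90 = -42 - 90 = -132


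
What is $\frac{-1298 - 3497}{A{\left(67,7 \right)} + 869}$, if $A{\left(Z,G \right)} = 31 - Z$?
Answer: $- \frac{685}{119} \approx -5.7563$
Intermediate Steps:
$\frac{-1298 - 3497}{A{\left(67,7 \right)} + 869} = \frac{-1298 - 3497}{\left(31 - 67\right) + 869} = - \frac{4795}{\left(31 - 67\right) + 869} = - \frac{4795}{-36 + 869} = - \frac{4795}{833} = \left(-4795\right) \frac{1}{833} = - \frac{685}{119}$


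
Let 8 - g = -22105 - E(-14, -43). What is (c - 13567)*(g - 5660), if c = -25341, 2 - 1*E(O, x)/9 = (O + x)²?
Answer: 496855160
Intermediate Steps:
E(O, x) = 18 - 9*(O + x)²
g = -7110 (g = 8 - (-22105 - (18 - 9*(-14 - 43)²)) = 8 - (-22105 - (18 - 9*(-57)²)) = 8 - (-22105 - (18 - 9*3249)) = 8 - (-22105 - (18 - 29241)) = 8 - (-22105 - 1*(-29223)) = 8 - (-22105 + 29223) = 8 - 1*7118 = 8 - 7118 = -7110)
(c - 13567)*(g - 5660) = (-25341 - 13567)*(-7110 - 5660) = -38908*(-12770) = 496855160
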